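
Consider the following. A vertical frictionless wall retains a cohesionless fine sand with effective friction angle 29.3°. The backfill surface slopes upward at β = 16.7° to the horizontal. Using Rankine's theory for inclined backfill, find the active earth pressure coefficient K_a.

0.397

K_a = cos β · (cos β − √(cos²β − cos²φ)) / (cos β + √(cos²β − cos²φ)).
cos β = 0.9578, cos φ = 0.8721, √(cos²β − cos²φ) = 0.3961.
K_a = 0.9578 × (0.9578 − 0.3961)/(0.9578 + 0.3961) = 0.3974.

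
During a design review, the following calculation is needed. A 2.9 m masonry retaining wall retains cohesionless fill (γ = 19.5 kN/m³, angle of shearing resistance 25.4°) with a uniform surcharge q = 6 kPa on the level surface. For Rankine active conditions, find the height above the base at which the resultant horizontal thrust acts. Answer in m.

1.05 m

K_a = 0.3996.
Triangular part P₁ = ½K_aγH² = 32.77 at H/3 = 0.9667 m; rectangular part P₂ = K_a q H = 6.954 at H/2 = 1.450 m.
ȳ = (P₁·0.9667 + P₂·1.450)/(P₁+P₂) = 1.051 m.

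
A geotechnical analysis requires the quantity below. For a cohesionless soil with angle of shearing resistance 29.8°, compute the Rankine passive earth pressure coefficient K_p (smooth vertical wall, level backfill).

2.98

K_p = (1 + sin φ)/(1 − sin φ) = tan²(45° + 29.8°/2) = 2.976.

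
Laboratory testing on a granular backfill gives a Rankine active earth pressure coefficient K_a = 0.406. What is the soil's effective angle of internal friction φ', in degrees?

K_a = tan²(45° − φ/2) ⇒ 45° − φ/2 = arctan(√0.406) = 32.50°.
φ = 2(45° − 32.50°) = 24.99°.

25.0°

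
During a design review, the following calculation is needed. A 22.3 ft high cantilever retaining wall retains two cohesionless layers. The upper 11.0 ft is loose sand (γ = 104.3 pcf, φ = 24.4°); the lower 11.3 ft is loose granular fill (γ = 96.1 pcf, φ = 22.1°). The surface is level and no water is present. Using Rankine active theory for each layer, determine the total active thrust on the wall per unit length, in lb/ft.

11300 lb/ft

K_a1 = tan²(45°−24.4°/2) = 0.4153; K_a2 = tan²(45°−22.1°/2) = 0.4533.
Layer 1: σ at base = K_a1 γ₁ h₁ = 476.5 psf; P₁ = ½×476.5×11.0 = 2621.
Layer 2: σ_v at top = γ₁h₁ = 1147; σ_h top = K_a2×1147 = 520.0; σ_h base = K_a2×(1147+96.1×11.3) = 1012.
P₂ = ½(520.0+1012)×11.3 = 8657. Total P_a = 2621+8657 = 11280 lb/ft.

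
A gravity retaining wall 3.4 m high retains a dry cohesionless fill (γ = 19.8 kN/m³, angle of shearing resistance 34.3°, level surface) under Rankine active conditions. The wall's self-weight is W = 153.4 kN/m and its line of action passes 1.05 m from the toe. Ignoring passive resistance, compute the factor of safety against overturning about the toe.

4.45

K_a = tan²(45° − 34.3°/2) = 0.2792.
P_a = ½K_aγH² = 0.5×0.2792×19.8×3.4² = 31.95 kN/m, acting at H/3 = 1.133 m above the base.
Overturning moment M_o = P_a × H/3 = 31.95 × 1.133 = 36.21.
Resisting moment M_r = W × 1.05 = 153.4 × 1.05 = 161.1.
FS_overturning = M_r/M_o = 161.1/36.21 = 4.448.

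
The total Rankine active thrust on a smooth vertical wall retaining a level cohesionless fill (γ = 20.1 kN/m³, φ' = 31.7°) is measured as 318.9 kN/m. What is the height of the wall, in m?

K_a = 0.3111. P_a = ½ K_a γ H² ⇒ H = √(2P_a/(K_a γ)).
H = √(2×318.9/(0.3111×20.1)) = 10.10 m.

10.1 m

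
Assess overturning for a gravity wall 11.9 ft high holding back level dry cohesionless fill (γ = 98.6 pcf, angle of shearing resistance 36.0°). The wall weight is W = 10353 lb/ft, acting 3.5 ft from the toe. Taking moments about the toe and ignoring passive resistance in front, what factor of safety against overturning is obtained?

K_a = tan²(45° − 36.0°/2) = 0.2596.
P_a = ½K_aγH² = 0.5×0.2596×98.6×11.9² = 1812 lb/ft, acting at H/3 = 3.967 ft above the base.
Overturning moment M_o = P_a × H/3 = 1812 × 3.967 = 7189.
Resisting moment M_r = W × 3.5 = 10353 × 3.5 = 36240.
FS_overturning = M_r/M_o = 36240/7189 = 5.040.

5.04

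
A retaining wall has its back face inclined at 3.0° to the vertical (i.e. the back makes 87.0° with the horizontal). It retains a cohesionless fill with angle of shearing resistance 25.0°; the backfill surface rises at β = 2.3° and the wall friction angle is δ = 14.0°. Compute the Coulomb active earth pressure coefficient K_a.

0.399

K_a = sin²(α+φ) / [sin²α · sin(α−δ) · (1 + √{sin(φ+δ)sin(φ−β) / (sin(α−δ)sin(α+β))})²].
With α = 87.0°, φ = 25.0°, δ = 14.0°, β = 2.3°: K_a = 0.3985.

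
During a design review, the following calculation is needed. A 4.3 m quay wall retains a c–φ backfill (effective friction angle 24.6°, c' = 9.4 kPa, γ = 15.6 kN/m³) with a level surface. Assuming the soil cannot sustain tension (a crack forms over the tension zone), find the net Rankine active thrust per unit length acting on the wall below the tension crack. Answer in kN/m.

18.9 kN/m

K_a = 0.4121; √K_a = 0.6420.
Tension-crack depth z_c = 2c/(γ√K_a) = 2×9.4/(15.6×0.6420) = 1.877 m.
σ_a at base = K_a γ H − 2c√K_a = 0.4121×15.6×4.3 − 2×9.4×0.6420 = 15.58 kPa.
P_a = ½ × 15.58 × (H − z_c) = 0.5×15.58×2.423 = 18.87 kN/m.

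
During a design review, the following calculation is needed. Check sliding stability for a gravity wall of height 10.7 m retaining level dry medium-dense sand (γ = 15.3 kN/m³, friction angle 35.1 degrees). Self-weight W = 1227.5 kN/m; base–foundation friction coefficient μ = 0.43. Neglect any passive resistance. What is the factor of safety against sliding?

K_a = tan²(45° − 35.1°/2) = 0.2698.
P_a = ½K_aγH² = 0.5×0.2698×15.3×10.7² = 236.3 kN/m, acting at H/3 = 3.567 m above the base.
FS_sliding = μW / P_a = 0.43×1227.5 / 236.3 = 2.233.

2.23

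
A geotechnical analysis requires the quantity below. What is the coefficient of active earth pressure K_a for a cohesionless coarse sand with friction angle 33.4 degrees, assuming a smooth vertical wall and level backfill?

K_a = (1 − sin φ)/(1 + sin φ) = (1 − sin 33.4°)/(1 + sin 33.4°) = 0.2899.

0.290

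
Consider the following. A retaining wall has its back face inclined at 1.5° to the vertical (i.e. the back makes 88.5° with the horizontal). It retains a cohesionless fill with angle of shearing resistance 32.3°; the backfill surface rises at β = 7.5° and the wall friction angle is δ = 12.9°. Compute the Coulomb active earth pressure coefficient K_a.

0.315

K_a = sin²(α+φ) / [sin²α · sin(α−δ) · (1 + √{sin(φ+δ)sin(φ−β) / (sin(α−δ)sin(α+β))})²].
With α = 88.5°, φ = 32.3°, δ = 12.9°, β = 7.5°: K_a = 0.3149.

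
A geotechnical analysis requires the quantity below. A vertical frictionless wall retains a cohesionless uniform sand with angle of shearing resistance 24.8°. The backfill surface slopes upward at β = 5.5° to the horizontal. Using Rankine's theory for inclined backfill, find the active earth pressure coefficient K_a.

K_a = cos β · (cos β − √(cos²β − cos²φ)) / (cos β + √(cos²β − cos²φ)).
cos β = 0.9954, cos φ = 0.9078, √(cos²β − cos²φ) = 0.4084.
K_a = 0.9954 × (0.9954 − 0.4084)/(0.9954 + 0.4084) = 0.4163.

0.416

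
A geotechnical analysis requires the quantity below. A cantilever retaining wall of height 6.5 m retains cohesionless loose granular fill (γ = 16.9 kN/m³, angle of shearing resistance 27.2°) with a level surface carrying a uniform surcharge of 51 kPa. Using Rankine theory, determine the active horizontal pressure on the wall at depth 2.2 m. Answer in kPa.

K_a = (1 − sin φ)/(1 + sin φ) = 0.3726.
σ_v = γz + q = 16.9 × 2.2 + 51 = 88.18 kPa.
σ_h = K_a σ_v = 0.3726 × 88.18 = 32.86 kPa.

32.9 kPa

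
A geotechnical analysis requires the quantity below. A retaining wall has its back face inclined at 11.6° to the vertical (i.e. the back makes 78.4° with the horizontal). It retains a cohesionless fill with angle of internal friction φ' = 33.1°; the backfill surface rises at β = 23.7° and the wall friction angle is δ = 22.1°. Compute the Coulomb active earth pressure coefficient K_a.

K_a = sin²(α+φ) / [sin²α · sin(α−δ) · (1 + √{sin(φ+δ)sin(φ−β) / (sin(α−δ)sin(α+β))})²].
With α = 78.4°, φ = 33.1°, δ = 22.1°, β = 23.7°: K_a = 0.5485.

0.549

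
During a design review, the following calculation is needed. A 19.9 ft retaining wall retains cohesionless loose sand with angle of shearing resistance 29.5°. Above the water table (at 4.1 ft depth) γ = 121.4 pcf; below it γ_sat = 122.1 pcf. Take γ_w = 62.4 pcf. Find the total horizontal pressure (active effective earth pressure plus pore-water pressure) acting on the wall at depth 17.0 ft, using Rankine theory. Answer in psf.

1240 psf

K_a = (1 − sin φ)/(1 + sin φ) = 0.3401.
γ' = 122.1 − 62.4 = 59.70 pcf.
Effective vertical stress at 17.0 ft: σ'_v = 121.4×4.1 + 59.70×12.9 = 1268 psf.
σ'_h = K_a σ'_v = 0.3401 × 1268 = 431.2 psf; u = γ_w × 12.9 = 805.0 psf.
Total σ_h = 431.2 + 805.0 = 1236 psf.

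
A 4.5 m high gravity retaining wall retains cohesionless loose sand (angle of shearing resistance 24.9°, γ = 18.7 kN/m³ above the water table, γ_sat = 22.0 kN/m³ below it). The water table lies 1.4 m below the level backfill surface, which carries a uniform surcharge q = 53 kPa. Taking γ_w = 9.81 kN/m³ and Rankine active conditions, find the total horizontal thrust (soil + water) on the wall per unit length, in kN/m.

209 kN/m

K_a = tan²(45° − φ/2) = 0.4074.
γ' = 22.0 − 9.81 = 12.19 kN/m³. h₂ = H − d_w = 3.1 m.
σ'_h: at surface K_a·q = 21.59; at WT K_a(q+γd_w) = 32.26; at base K_a(q+γd_w+γ'h₂) = 47.66 kPa.
P₁ = ½(21.59+32.26)×1.4 = 37.70; P₂ = ½(32.26+47.66)×3.1 = 123.9; P_w = ½γ_w h₂² = 47.14.
Total = 37.70+123.9+47.14 = 208.7 kN/m.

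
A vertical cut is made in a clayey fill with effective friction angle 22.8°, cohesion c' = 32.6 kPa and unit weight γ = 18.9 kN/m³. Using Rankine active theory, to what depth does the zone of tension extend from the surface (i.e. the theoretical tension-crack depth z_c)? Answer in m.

K_a = tan²(45° − 22.8°/2) = 0.4414; √K_a = 0.6644.
The active pressure is zero where K_a γ z = 2c√K_a, so z_c = 2c/(γ√K_a) = 2×32.6/(18.9×0.6644) = 5.192 m.

5.19 m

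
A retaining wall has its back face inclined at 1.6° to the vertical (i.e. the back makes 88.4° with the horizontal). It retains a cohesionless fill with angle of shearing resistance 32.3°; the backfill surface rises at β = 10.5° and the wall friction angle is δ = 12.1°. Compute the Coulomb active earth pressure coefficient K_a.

K_a = sin²(α+φ) / [sin²α · sin(α−δ) · (1 + √{sin(φ+δ)sin(φ−β) / (sin(α−δ)sin(α+β))})²].
With α = 88.4°, φ = 32.3°, δ = 12.1°, β = 10.5°: K_a = 0.3295.

0.330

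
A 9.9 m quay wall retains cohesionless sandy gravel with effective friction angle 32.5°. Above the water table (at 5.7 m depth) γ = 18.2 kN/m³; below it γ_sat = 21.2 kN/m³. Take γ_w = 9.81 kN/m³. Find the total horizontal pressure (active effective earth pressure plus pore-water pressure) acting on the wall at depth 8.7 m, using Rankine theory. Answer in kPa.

K_a = (1 − sin φ)/(1 + sin φ) = 0.3010.
γ' = 21.2 − 9.81 = 11.39 kN/m³.
Effective vertical stress at 8.7 m: σ'_v = 18.2×5.7 + 11.39×3.00 = 137.9 kPa.
σ'_h = K_a σ'_v = 0.3010 × 137.9 = 41.51 kPa; u = γ_w × 3.00 = 29.43 kPa.
Total σ_h = 41.51 + 29.43 = 70.94 kPa.

70.9 kPa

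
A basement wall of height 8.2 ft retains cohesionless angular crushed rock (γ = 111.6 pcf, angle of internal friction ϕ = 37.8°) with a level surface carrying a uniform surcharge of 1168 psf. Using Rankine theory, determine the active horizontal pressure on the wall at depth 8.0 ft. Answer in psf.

495 psf

K_a = (1 − sin φ)/(1 + sin φ) = 0.2400.
σ_v = γz + q = 111.6 × 8.0 + 1168 = 2061 psf.
σ_h = K_a σ_v = 0.2400 × 2061 = 494.6 psf.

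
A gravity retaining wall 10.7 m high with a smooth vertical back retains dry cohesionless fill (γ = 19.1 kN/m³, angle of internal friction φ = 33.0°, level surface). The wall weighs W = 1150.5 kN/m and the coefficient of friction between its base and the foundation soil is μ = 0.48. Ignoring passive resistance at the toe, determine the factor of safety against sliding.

1.71

K_a = tan²(45° − 33.0°/2) = 0.2948.
P_a = ½K_aγH² = 0.5×0.2948×19.1×10.7² = 322.3 kN/m, acting at H/3 = 3.567 m above the base.
FS_sliding = μW / P_a = 0.48×1150.5 / 322.3 = 1.713.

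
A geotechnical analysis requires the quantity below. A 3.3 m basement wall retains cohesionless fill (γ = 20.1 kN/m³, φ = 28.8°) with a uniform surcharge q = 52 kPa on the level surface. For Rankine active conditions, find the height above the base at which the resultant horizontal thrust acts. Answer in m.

K_a = 0.3498.
Triangular part P₁ = ½K_aγH² = 38.28 at H/3 = 1.100 m; rectangular part P₂ = K_a q H = 60.02 at H/2 = 1.650 m.
ȳ = (P₁·1.100 + P₂·1.650)/(P₁+P₂) = 1.436 m.

1.44 m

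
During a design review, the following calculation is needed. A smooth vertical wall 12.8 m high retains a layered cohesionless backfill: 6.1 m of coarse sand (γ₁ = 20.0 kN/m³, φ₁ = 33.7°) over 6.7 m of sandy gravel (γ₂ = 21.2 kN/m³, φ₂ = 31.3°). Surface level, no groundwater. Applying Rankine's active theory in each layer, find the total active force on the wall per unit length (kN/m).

515 kN/m

K_a1 = tan²(45°−33.7°/2) = 0.2863; K_a2 = tan²(45°−31.3°/2) = 0.3162.
Layer 1: σ at base = K_a1 γ₁ h₁ = 34.93 kPa; P₁ = ½×34.93×6.1 = 106.5.
Layer 2: σ_v at top = γ₁h₁ = 122.0; σ_h top = K_a2×122.0 = 38.58; σ_h base = K_a2×(122.0+21.2×6.7) = 83.49.
P₂ = ½(38.58+83.49)×6.7 = 408.9. Total P_a = 106.5+408.9 = 515.5 kN/m.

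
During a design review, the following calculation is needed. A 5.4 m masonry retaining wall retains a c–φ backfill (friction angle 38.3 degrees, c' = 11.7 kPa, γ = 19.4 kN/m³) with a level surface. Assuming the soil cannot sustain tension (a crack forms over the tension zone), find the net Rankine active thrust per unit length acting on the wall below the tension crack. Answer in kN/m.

19.3 kN/m

K_a = 0.2347; √K_a = 0.4845.
Tension-crack depth z_c = 2c/(γ√K_a) = 2×11.7/(19.4×0.4845) = 2.490 m.
σ_a at base = K_a γ H − 2c√K_a = 0.2347×19.4×5.4 − 2×11.7×0.4845 = 13.25 kPa.
P_a = ½ × 13.25 × (H − z_c) = 0.5×13.25×2.910 = 19.29 kN/m.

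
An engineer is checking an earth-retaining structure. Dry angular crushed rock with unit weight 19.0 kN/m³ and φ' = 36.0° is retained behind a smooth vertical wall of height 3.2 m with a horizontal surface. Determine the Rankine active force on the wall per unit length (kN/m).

K_a = tan²(45° − φ/2) = 0.2596.
P_a = ½ K_a γ H² = 0.5 × 0.2596 × 19.0 × 3.2² = 25.26 kN/m.

25.3 kN/m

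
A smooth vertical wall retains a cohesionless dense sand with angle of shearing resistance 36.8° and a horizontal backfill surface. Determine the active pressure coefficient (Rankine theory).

0.251

K_a = tan²(45° − φ/2) = tan²(26.60°) = 0.2508.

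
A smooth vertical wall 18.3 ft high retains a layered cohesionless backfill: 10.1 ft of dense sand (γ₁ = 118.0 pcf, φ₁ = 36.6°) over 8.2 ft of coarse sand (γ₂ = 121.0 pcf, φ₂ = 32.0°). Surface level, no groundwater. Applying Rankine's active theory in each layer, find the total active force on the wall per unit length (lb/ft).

K_a1 = tan²(45°−36.6°/2) = 0.2530; K_a2 = tan²(45°−32.0°/2) = 0.3073.
Layer 1: σ at base = K_a1 γ₁ h₁ = 301.5 psf; P₁ = ½×301.5×10.1 = 1522.
Layer 2: σ_v at top = γ₁h₁ = 1192; σ_h top = K_a2×1192 = 366.2; σ_h base = K_a2×(1192+121.0×8.2) = 671.1.
P₂ = ½(366.2+671.1)×8.2 = 4253. Total P_a = 1522+4253 = 5775 lb/ft.

5780 lb/ft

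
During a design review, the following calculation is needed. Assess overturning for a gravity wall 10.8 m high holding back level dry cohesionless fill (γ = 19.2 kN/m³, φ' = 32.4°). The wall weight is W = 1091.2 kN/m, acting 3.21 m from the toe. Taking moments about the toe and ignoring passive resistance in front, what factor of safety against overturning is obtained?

2.88

K_a = tan²(45° − 32.4°/2) = 0.3022.
P_a = ½K_aγH² = 0.5×0.3022×19.2×10.8² = 338.4 kN/m, acting at H/3 = 3.600 m above the base.
Overturning moment M_o = P_a × H/3 = 338.4 × 3.600 = 1218.
Resisting moment M_r = W × 3.21 = 1091.2 × 3.21 = 3503.
FS_overturning = M_r/M_o = 3503/1218 = 2.875.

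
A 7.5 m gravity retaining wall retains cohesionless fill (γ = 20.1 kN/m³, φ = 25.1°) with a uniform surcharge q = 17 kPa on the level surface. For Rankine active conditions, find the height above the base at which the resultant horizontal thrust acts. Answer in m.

2.73 m

K_a = 0.4043.
Triangular part P₁ = ½K_aγH² = 228.6 at H/3 = 2.500 m; rectangular part P₂ = K_a q H = 51.55 at H/2 = 3.750 m.
ȳ = (P₁·2.500 + P₂·3.750)/(P₁+P₂) = 2.730 m.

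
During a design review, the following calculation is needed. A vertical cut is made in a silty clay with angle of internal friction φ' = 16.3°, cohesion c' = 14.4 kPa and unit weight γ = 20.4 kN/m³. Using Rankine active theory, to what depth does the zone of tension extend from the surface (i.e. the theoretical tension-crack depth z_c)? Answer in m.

1.88 m

K_a = tan²(45° − 16.3°/2) = 0.5617; √K_a = 0.7495.
The active pressure is zero where K_a γ z = 2c√K_a, so z_c = 2c/(γ√K_a) = 2×14.4/(20.4×0.7495) = 1.884 m.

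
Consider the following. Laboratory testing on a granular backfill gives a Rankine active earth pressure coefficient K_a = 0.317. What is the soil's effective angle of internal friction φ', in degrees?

K_a = tan²(45° − φ/2) ⇒ 45° − φ/2 = arctan(√0.317) = 29.38°.
φ = 2(45° − 29.38°) = 31.24°.

31.2°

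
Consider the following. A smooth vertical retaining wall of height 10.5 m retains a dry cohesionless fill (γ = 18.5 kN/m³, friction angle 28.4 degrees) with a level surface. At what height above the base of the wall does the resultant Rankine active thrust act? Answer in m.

K_a = 0.3554.
The pressure distribution is triangular, so the resultant acts at H/3 above the base = 10.5/3 = 3.500 m.

3.50 m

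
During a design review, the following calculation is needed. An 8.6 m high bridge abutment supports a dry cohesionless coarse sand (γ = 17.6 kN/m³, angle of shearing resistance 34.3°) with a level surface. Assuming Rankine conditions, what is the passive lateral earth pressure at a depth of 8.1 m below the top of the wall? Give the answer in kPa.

K_p = (1 + sin φ)/(1 − sin φ) = 3.582.
σ_h = K_p γ z = 3.582 × 17.6 × 8.1 = 510.7 kPa.

511 kPa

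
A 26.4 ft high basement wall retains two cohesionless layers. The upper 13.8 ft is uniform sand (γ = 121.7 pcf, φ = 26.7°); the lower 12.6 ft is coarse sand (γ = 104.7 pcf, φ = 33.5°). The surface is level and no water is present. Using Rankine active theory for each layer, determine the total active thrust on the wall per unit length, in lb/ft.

K_a1 = tan²(45°−26.7°/2) = 0.3800; K_a2 = tan²(45°−33.5°/2) = 0.2887.
Layer 1: σ at base = K_a1 γ₁ h₁ = 638.1 psf; P₁ = ½×638.1×13.8 = 4403.
Layer 2: σ_v at top = γ₁h₁ = 1679; σ_h top = K_a2×1679 = 484.9; σ_h base = K_a2×(1679+104.7×12.6) = 865.8.
P₂ = ½(484.9+865.8)×12.6 = 8509. Total P_a = 4403+8509 = 12910 lb/ft.

12900 lb/ft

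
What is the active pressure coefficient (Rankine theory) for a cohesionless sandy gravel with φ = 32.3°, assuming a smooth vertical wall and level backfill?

K_a = (1 − sin φ)/(1 + sin φ) = (1 − sin 32.3°)/(1 + sin 32.3°) = 0.3035.

0.303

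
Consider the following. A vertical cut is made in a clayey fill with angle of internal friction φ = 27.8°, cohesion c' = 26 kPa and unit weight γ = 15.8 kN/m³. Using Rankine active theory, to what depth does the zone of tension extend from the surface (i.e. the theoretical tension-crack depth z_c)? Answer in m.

K_a = tan²(45° − 27.8°/2) = 0.3639; √K_a = 0.6032.
The active pressure is zero where K_a γ z = 2c√K_a, so z_c = 2c/(γ√K_a) = 2×26/(15.8×0.6032) = 5.456 m.

5.46 m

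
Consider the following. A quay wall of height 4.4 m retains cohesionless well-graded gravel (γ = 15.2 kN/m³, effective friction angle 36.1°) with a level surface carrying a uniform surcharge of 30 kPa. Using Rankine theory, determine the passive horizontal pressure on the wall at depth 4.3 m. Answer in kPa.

K_p = (1 + sin φ)/(1 − sin φ) = 3.869.
σ_v = γz + q = 15.2 × 4.3 + 30 = 95.36 kPa.
σ_h = K_p σ_v = 3.869 × 95.36 = 368.9 kPa.

369 kPa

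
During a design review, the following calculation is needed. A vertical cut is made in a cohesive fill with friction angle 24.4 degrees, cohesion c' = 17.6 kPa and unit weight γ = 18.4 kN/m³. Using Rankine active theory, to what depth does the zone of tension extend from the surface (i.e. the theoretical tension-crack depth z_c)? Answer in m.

K_a = tan²(45° − 24.4°/2) = 0.4153; √K_a = 0.6445.
The active pressure is zero where K_a γ z = 2c√K_a, so z_c = 2c/(γ√K_a) = 2×17.6/(18.4×0.6445) = 2.968 m.

2.97 m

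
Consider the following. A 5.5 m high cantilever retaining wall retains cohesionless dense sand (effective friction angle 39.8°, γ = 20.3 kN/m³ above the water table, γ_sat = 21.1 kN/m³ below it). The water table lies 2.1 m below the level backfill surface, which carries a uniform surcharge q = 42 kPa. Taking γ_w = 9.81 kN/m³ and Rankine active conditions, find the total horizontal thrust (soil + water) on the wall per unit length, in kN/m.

K_a = tan²(45° − φ/2) = 0.2194.
γ' = 21.1 − 9.81 = 11.29 kN/m³. h₂ = H − d_w = 3.4 m.
σ'_h: at surface K_a·q = 9.216; at WT K_a(q+γd_w) = 18.57; at base K_a(q+γd_w+γ'h₂) = 26.99 kPa.
P₁ = ½(9.216+18.57)×2.1 = 29.18; P₂ = ½(18.57+26.99)×3.4 = 77.46; P_w = ½γ_w h₂² = 56.70.
Total = 29.18+77.46+56.70 = 163.3 kN/m.

163 kN/m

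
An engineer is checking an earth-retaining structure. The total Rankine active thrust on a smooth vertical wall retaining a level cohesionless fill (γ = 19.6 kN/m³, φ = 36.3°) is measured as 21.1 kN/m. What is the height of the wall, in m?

K_a = 0.2563. P_a = ½ K_a γ H² ⇒ H = √(2P_a/(K_a γ)).
H = √(2×21.1/(0.2563×19.6)) = 2.899 m.

2.90 m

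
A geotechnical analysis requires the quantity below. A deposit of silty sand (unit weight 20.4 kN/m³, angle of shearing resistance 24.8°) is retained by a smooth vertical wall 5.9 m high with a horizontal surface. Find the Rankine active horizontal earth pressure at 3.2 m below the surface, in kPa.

K_a = (1 − sin φ)/(1 + sin φ) = 0.4090.
σ_h = K_a γ z = 0.4090 × 20.4 × 3.2 = 26.70 kPa.

26.7 kPa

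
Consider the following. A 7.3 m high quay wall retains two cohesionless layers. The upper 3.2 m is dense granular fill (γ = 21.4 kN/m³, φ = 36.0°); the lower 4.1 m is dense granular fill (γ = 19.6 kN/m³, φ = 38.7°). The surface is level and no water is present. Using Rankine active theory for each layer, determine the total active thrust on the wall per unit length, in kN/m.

131 kN/m

K_a1 = tan²(45°−36.0°/2) = 0.2596; K_a2 = tan²(45°−38.7°/2) = 0.2306.
Layer 1: σ at base = K_a1 γ₁ h₁ = 17.78 kPa; P₁ = ½×17.78×3.2 = 28.45.
Layer 2: σ_v at top = γ₁h₁ = 68.48; σ_h top = K_a2×68.48 = 15.79; σ_h base = K_a2×(68.48+19.6×4.1) = 34.32.
P₂ = ½(15.79+34.32)×4.1 = 102.7. Total P_a = 28.45+102.7 = 131.2 kN/m.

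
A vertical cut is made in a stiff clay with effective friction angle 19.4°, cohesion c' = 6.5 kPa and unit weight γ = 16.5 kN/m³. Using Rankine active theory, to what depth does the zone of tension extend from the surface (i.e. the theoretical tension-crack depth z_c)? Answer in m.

K_a = tan²(45° − 19.4°/2) = 0.5013; √K_a = 0.7080.
The active pressure is zero where K_a γ z = 2c√K_a, so z_c = 2c/(γ√K_a) = 2×6.5/(16.5×0.7080) = 1.113 m.

1.11 m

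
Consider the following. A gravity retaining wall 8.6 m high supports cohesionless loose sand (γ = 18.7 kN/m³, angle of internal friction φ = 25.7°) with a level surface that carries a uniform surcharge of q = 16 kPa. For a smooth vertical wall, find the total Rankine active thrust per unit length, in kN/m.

K_a = tan²(45° − φ/2) = 0.3950.
Soil triangle: ½ K_a γ H² = 0.5×0.3950×18.7×8.6² = 273.2 kN/m.
Surcharge rectangle: K_a q H = 0.3950×16×8.6 = 54.36 kN/m.
Total = 273.2 + 54.36 = 327.5 kN/m.

328 kN/m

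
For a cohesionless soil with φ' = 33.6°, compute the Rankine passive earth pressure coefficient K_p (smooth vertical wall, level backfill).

3.48

K_p = (1 + sin φ)/(1 − sin φ) = tan²(45° + 33.6°/2) = 3.478.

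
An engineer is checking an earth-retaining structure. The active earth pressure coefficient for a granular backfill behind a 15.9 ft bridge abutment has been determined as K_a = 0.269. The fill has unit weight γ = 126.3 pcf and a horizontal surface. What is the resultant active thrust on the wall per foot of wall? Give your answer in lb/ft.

4290 lb/ft

P = ½ K_a γ H² = 0.5 × 0.269 × 126.3 × 15.9² = 4295 lb/ft.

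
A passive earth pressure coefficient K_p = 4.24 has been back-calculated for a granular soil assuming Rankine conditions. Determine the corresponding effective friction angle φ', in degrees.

38.2°

K_p = (1+sin φ)/(1−sin φ) ⇒ sin φ = (K_p − 1)/(K_p + 1) = 0.6183.
φ = arcsin(0.6183) = 38.19°.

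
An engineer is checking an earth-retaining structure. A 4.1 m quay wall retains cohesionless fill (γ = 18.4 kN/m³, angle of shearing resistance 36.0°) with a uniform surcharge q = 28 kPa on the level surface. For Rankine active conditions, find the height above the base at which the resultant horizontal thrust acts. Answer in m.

K_a = 0.2596.
Triangular part P₁ = ½K_aγH² = 40.15 at H/3 = 1.367 m; rectangular part P₂ = K_a q H = 29.80 at H/2 = 2.050 m.
ȳ = (P₁·1.367 + P₂·2.050)/(P₁+P₂) = 1.658 m.

1.66 m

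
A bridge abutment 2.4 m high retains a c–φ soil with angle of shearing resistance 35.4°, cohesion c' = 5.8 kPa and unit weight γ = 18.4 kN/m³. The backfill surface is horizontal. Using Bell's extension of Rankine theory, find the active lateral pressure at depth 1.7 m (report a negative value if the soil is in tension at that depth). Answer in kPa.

K_a = (1 − sin φ)/(1 + sin φ) = 0.2664.
σ_a = K_a γ z − 2c√K_a = 0.2664×18.4×1.7 − 2×5.8×0.5161 = 2.346 kPa.

2.35 kPa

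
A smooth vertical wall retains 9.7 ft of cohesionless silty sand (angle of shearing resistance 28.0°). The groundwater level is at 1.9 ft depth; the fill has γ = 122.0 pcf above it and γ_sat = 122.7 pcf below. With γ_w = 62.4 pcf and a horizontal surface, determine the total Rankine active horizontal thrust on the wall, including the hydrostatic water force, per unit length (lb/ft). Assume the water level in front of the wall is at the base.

K_a = tan²(45° − φ/2) = 0.3610.
γ' = 122.7 − 62.4 = 60.30 pcf. Depth below WT = 7.8 ft.
σ'_h at WT = K_a γ d_w = 83.69 psf; at base = 83.69 + K_a γ' × 7.8 = 253.5 psf.
P₁ (0–1.9 ft) = ½×83.69×1.9 = 79.50. P₂ (1.9–9.7 ft) = ½(83.69+253.5)×7.8 = 1315.
P_w = ½ γ_w h₂² = 0.5×62.4×7.8² = 1898. Total = 79.50+1315+1898 = 3293 lb/ft.

3290 lb/ft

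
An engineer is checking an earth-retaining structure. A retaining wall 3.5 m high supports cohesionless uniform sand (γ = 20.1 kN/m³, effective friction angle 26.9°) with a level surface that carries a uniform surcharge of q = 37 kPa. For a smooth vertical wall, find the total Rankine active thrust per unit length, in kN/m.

95.2 kN/m

K_a = tan²(45° − φ/2) = 0.3770.
Soil triangle: ½ K_a γ H² = 0.5×0.3770×20.1×3.5² = 46.41 kN/m.
Surcharge rectangle: K_a q H = 0.3770×37×3.5 = 48.82 kN/m.
Total = 46.41 + 48.82 = 95.23 kN/m.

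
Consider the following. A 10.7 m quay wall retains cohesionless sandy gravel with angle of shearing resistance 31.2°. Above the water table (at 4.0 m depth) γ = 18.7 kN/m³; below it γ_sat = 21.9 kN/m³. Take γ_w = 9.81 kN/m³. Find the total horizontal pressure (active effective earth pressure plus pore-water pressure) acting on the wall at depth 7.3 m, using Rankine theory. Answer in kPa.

K_a = (1 − sin φ)/(1 + sin φ) = 0.3175.
γ' = 21.9 − 9.81 = 12.09 kN/m³.
Effective vertical stress at 7.3 m: σ'_v = 18.7×4.0 + 12.09×3.30 = 114.7 kPa.
σ'_h = K_a σ'_v = 0.3175 × 114.7 = 36.42 kPa; u = γ_w × 3.30 = 32.37 kPa.
Total σ_h = 36.42 + 32.37 = 68.79 kPa.

68.8 kPa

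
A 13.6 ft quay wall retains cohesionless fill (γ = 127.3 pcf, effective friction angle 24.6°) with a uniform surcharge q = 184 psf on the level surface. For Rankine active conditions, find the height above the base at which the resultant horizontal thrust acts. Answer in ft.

4.93 ft

K_a = 0.4121.
Triangular part P₁ = ½K_aγH² = 4852 at H/3 = 4.533 ft; rectangular part P₂ = K_a q H = 1031 at H/2 = 6.800 ft.
ȳ = (P₁·4.533 + P₂·6.800)/(P₁+P₂) = 4.931 ft.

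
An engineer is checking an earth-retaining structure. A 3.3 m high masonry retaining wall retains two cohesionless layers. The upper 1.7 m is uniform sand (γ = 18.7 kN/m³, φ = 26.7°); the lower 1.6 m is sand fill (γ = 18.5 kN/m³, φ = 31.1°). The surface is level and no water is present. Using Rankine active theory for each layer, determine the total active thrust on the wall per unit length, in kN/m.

K_a1 = tan²(45°−26.7°/2) = 0.3800; K_a2 = tan²(45°−31.1°/2) = 0.3188.
Layer 1: σ at base = K_a1 γ₁ h₁ = 12.08 kPa; P₁ = ½×12.08×1.7 = 10.27.
Layer 2: σ_v at top = γ₁h₁ = 31.79; σ_h top = K_a2×31.79 = 10.13; σ_h base = K_a2×(31.79+18.5×1.6) = 19.57.
P₂ = ½(10.13+19.57)×1.6 = 23.76. Total P_a = 10.27+23.76 = 34.03 kN/m.

34.0 kN/m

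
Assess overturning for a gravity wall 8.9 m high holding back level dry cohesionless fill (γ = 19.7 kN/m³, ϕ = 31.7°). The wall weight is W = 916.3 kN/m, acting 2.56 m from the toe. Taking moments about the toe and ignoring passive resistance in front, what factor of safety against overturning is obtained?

K_a = tan²(45° − 31.7°/2) = 0.3111.
P_a = ½K_aγH² = 0.5×0.3111×19.7×8.9² = 242.7 kN/m, acting at H/3 = 2.967 m above the base.
Overturning moment M_o = P_a × H/3 = 242.7 × 2.967 = 720.0.
Resisting moment M_r = W × 2.56 = 916.3 × 2.56 = 2346.
FS_overturning = M_r/M_o = 2346/720.0 = 3.258.

3.26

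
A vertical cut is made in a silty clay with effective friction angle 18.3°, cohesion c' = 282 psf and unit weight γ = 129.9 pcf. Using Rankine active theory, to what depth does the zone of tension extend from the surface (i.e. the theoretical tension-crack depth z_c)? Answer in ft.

6.01 ft

K_a = tan²(45° − 18.3°/2) = 0.5221; √K_a = 0.7226.
The active pressure is zero where K_a γ z = 2c√K_a, so z_c = 2c/(γ√K_a) = 2×282/(129.9×0.7226) = 6.009 ft.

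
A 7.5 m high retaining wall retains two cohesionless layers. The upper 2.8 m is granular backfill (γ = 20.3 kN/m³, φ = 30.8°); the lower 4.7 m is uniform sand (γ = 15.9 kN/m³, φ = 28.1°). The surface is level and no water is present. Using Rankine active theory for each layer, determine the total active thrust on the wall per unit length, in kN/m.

K_a1 = tan²(45°−30.8°/2) = 0.3227; K_a2 = tan²(45°−28.1°/2) = 0.3596.
Layer 1: σ at base = K_a1 γ₁ h₁ = 18.34 kPa; P₁ = ½×18.34×2.8 = 25.68.
Layer 2: σ_v at top = γ₁h₁ = 56.84; σ_h top = K_a2×56.84 = 20.44; σ_h base = K_a2×(56.84+15.9×4.7) = 47.31.
P₂ = ½(20.44+47.31)×4.7 = 159.2. Total P_a = 25.68+159.2 = 184.9 kN/m.

185 kN/m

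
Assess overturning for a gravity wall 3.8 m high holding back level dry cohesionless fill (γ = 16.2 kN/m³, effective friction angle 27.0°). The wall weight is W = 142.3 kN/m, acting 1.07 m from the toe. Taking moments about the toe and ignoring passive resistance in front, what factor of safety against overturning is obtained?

2.74

K_a = tan²(45° − 27.0°/2) = 0.3755.
P_a = ½K_aγH² = 0.5×0.3755×16.2×3.8² = 43.92 kN/m, acting at H/3 = 1.267 m above the base.
Overturning moment M_o = P_a × H/3 = 43.92 × 1.267 = 55.64.
Resisting moment M_r = W × 1.07 = 142.3 × 1.07 = 152.3.
FS_overturning = M_r/M_o = 152.3/55.64 = 2.737.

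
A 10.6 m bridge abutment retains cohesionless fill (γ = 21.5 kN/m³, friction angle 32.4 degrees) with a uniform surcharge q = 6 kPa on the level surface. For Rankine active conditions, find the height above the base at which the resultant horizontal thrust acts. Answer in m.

K_a = 0.3022.
Triangular part P₁ = ½K_aγH² = 365.1 at H/3 = 3.533 m; rectangular part P₂ = K_a q H = 19.22 at H/2 = 5.300 m.
ȳ = (P₁·3.533 + P₂·5.300)/(P₁+P₂) = 3.622 m.

3.62 m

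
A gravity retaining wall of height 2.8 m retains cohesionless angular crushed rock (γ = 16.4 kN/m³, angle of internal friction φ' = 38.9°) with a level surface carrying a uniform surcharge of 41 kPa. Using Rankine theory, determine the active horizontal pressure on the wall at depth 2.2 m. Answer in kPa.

K_a = (1 − sin φ)/(1 + sin φ) = 0.2285.
σ_v = γz + q = 16.4 × 2.2 + 41 = 77.08 kPa.
σ_h = K_a σ_v = 0.2285 × 77.08 = 17.62 kPa.

17.6 kPa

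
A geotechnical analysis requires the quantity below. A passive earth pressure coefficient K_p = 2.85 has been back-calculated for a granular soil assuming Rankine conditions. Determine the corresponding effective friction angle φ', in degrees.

28.7°

K_p = (1+sin φ)/(1−sin φ) ⇒ sin φ = (K_p − 1)/(K_p + 1) = 0.4805.
φ = arcsin(0.4805) = 28.72°.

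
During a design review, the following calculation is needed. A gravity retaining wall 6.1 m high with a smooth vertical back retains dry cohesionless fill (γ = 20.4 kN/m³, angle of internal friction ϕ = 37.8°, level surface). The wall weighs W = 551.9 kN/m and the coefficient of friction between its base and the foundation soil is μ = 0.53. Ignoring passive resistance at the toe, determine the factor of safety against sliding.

K_a = tan²(45° − 37.8°/2) = 0.2400.
P_a = ½K_aγH² = 0.5×0.2400×20.4×6.1² = 91.09 kN/m, acting at H/3 = 2.033 m above the base.
FS_sliding = μW / P_a = 0.53×551.9 / 91.09 = 3.211.

3.21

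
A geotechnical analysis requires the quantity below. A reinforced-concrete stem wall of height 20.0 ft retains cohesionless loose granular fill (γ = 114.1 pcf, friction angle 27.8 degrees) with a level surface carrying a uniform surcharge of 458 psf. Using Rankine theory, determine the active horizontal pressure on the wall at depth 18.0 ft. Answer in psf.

914 psf

K_a = (1 − sin φ)/(1 + sin φ) = 0.3639.
σ_v = γz + q = 114.1 × 18.0 + 458 = 2512 psf.
σ_h = K_a σ_v = 0.3639 × 2512 = 914.0 psf.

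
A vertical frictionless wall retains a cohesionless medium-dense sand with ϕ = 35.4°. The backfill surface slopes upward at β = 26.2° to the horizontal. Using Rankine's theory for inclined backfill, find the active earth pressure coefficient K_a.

K_a = cos β · (cos β − √(cos²β − cos²φ)) / (cos β + √(cos²β − cos²φ)).
cos β = 0.8973, cos φ = 0.8151, √(cos²β − cos²φ) = 0.3750.
K_a = 0.8973 × (0.8973 − 0.3750)/(0.8973 + 0.3750) = 0.3683.

0.368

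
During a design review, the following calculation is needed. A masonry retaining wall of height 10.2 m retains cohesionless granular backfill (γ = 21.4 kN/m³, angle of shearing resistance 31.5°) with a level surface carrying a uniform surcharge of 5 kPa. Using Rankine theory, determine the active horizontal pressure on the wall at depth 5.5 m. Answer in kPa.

K_a = (1 − sin φ)/(1 + sin φ) = 0.3136.
σ_v = γz + q = 21.4 × 5.5 + 5 = 122.7 kPa.
σ_h = K_a σ_v = 0.3136 × 122.7 = 38.48 kPa.

38.5 kPa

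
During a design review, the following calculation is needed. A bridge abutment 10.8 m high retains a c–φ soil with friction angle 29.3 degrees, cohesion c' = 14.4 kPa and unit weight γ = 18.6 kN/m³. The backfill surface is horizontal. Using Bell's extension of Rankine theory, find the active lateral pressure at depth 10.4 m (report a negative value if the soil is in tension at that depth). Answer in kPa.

K_a = (1 − sin φ)/(1 + sin φ) = 0.3428.
σ_a = K_a γ z − 2c√K_a = 0.3428×18.6×10.4 − 2×14.4×0.5855 = 49.46 kPa.

49.5 kPa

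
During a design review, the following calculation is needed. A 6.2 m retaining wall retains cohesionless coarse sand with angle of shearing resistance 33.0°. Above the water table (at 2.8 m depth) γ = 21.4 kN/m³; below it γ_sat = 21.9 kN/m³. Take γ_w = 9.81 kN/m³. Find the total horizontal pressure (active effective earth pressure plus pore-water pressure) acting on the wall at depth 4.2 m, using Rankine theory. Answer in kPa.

36.4 kPa

K_a = (1 − sin φ)/(1 + sin φ) = 0.2948.
γ' = 21.9 − 9.81 = 12.09 kN/m³.
Effective vertical stress at 4.2 m: σ'_v = 21.4×2.8 + 12.09×1.40 = 76.85 kPa.
σ'_h = K_a σ'_v = 0.2948 × 76.85 = 22.65 kPa; u = γ_w × 1.40 = 13.73 kPa.
Total σ_h = 22.65 + 13.73 = 36.39 kPa.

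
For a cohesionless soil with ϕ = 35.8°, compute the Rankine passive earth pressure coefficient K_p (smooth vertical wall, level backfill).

3.82

K_p = (1 + sin φ)/(1 − sin φ) = tan²(45° + 35.8°/2) = 3.819.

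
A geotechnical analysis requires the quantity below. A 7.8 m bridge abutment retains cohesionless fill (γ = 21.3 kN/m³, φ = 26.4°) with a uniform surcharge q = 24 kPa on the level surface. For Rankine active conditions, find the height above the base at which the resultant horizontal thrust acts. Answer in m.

2.89 m

K_a = 0.3844.
Triangular part P₁ = ½K_aγH² = 249.1 at H/3 = 2.600 m; rectangular part P₂ = K_a q H = 71.97 at H/2 = 3.900 m.
ȳ = (P₁·2.600 + P₂·3.900)/(P₁+P₂) = 2.891 m.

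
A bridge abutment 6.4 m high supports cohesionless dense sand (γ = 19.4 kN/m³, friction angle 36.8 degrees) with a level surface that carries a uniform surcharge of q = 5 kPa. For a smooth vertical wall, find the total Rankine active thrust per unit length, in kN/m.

108 kN/m

K_a = tan²(45° − φ/2) = 0.2508.
Soil triangle: ½ K_a γ H² = 0.5×0.2508×19.4×6.4² = 99.63 kN/m.
Surcharge rectangle: K_a q H = 0.2508×5×6.4 = 8.024 kN/m.
Total = 99.63 + 8.024 = 107.7 kN/m.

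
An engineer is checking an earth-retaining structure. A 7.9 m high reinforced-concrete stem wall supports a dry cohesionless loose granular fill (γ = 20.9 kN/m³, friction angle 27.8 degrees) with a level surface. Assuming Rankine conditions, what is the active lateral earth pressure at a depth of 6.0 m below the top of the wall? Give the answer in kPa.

45.6 kPa

K_a = (1 − sin φ)/(1 + sin φ) = 0.3639.
σ_h = K_a γ z = 0.3639 × 20.9 × 6.0 = 45.63 kPa.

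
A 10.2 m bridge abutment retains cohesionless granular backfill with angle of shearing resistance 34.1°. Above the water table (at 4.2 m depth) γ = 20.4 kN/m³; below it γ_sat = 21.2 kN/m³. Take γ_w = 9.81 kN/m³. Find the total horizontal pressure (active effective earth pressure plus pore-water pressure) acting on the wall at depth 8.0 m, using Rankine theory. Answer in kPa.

73.6 kPa

K_a = (1 − sin φ)/(1 + sin φ) = 0.2815.
γ' = 21.2 − 9.81 = 11.39 kN/m³.
Effective vertical stress at 8.0 m: σ'_v = 20.4×4.2 + 11.39×3.80 = 129.0 kPa.
σ'_h = K_a σ'_v = 0.2815 × 129.0 = 36.31 kPa; u = γ_w × 3.80 = 37.28 kPa.
Total σ_h = 36.31 + 37.28 = 73.58 kPa.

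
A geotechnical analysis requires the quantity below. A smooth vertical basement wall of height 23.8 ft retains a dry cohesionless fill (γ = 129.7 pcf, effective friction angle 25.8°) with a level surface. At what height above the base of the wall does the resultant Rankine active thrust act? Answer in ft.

K_a = 0.3935.
The pressure distribution is triangular, so the resultant acts at H/3 above the base = 23.8/3 = 7.933 ft.

7.93 ft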